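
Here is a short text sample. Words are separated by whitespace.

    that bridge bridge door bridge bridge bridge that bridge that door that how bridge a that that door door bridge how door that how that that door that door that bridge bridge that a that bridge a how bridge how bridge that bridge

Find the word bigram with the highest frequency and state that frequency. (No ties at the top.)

"that bridge", 5 times

Bigram frequencies (highest first):
  that bridge: 5
  bridge bridge: 4
  bridge that: 4
  that door: 4
  door that: 4
  how bridge: 3
  … (12 more, each ≤ 2)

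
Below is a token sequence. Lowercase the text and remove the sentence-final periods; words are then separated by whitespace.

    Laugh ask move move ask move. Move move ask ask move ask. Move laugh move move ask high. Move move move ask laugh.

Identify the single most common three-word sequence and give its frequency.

"move move ask", 4 times

Trigram frequencies (highest first):
  move move ask: 4
  ask move move: 2
  move ask move: 2
  move move move: 2
  laugh ask move: 1
  move ask ask: 1
  … (9 more, each ≤ 1)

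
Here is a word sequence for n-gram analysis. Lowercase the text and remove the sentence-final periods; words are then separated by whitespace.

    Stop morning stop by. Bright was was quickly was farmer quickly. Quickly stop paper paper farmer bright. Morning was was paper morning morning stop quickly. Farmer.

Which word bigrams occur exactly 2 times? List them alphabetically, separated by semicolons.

morning stop; was was

Bigram counts meeting the condition (exactly 2 times):
  morning stop: 2
  was was: 2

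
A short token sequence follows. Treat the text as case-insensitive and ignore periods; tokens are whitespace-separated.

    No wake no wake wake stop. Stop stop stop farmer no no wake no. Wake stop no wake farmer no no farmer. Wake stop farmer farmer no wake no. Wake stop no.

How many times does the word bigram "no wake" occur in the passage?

Scanning the 31 overlapping bigram windows for "no wake":
  position 1–2: no wake
  position 3–4: no wake
  position 12–13: no wake
  position 14–15: no wake
  position 17–18: no wake
  position 27–28: no wake
  position 29–30: no wake

7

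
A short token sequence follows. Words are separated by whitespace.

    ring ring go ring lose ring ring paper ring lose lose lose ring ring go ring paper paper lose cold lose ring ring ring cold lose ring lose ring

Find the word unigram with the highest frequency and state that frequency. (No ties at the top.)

Unigram frequencies (highest first):
  ring: 14
  lose: 8
  paper: 3
  go: 2
  cold: 2

"ring", 14 times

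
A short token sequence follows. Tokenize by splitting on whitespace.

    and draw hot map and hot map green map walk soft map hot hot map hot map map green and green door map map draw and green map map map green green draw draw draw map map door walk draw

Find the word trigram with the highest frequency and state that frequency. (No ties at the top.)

"map map green", 2 times

Trigram frequencies (highest first):
  map map green: 2
  and draw hot: 1
  draw hot map: 1
  hot map and: 1
  map and hot: 1
  and hot map: 1
  … (31 more, each ≤ 1)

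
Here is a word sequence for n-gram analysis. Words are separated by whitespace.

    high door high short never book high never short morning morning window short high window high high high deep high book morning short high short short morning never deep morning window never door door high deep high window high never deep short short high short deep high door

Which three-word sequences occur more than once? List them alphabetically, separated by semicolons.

high deep high; high window high; short high short

Trigram counts meeting the condition (more than once):
  high deep high: 2
  high window high: 2
  short high short: 2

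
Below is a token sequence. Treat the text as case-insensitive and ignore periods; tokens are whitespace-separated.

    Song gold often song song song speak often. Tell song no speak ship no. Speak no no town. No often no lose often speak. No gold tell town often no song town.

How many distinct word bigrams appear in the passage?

32 tokens → 31 bigram windows in total.
Repeated bigrams (each contributes count−1 duplicates):
  no speak: 2
  often no: 2
  song song: 2
  speak no: 2
4 duplicate windows → 31 − 4 = 27 distinct.

27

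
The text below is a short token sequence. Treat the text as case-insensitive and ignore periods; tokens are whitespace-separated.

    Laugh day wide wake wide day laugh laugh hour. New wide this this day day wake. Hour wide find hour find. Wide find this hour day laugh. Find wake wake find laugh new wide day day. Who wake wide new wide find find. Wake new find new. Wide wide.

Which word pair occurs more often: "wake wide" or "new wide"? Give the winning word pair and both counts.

"new wide" (4 vs 2)

"wake wide": 2 occurrences
"new wide": 4 occurrences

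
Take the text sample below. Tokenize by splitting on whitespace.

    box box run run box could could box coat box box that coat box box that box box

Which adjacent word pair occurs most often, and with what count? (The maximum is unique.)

Bigram frequencies (highest first):
  box box: 4
  coat box: 2
  box that: 2
  box run: 1
  run run: 1
  run box: 1
  … (6 more, each ≤ 1)

"box box", 4 times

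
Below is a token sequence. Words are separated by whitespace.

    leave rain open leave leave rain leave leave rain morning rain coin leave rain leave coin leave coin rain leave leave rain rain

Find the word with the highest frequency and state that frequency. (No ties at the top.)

"leave", 10 times

Unigram frequencies (highest first):
  leave: 10
  rain: 8
  coin: 3
  open: 1
  morning: 1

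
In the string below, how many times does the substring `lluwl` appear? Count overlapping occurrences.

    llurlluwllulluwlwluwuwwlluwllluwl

4

Sliding a length-5 window over the 33 characters (29 positions):
  position 5–9: lluwl
  position 12–16: lluwl
  position 24–28: lluwl
  position 29–33: lluwl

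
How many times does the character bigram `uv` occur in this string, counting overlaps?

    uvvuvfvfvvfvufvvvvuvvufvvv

3

Sliding a length-2 window over the 26 characters (25 positions):
  position 1–2: uv
  position 4–5: uv
  position 19–20: uv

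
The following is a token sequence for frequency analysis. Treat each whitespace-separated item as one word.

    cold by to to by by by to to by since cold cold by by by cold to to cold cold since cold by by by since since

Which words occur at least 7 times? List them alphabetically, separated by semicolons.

Unigram counts meeting the condition (at least 7 times):
  by: 11
  cold: 7

by; cold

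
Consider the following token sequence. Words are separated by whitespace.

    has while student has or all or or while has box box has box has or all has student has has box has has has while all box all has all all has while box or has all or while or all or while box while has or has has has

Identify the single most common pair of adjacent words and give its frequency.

"has has", 5 times

Bigram frequencies (highest first):
  has has: 5
  has while: 3
  has or: 3
  or all: 3
  all or: 3
  or while: 3
  … (19 more, each ≤ 3)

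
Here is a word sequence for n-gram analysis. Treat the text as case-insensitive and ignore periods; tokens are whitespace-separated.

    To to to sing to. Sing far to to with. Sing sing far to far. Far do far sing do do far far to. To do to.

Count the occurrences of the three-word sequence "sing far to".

Scanning the 25 overlapping trigram windows for "sing far to":
  position 6–8: sing far to
  position 12–14: sing far to

2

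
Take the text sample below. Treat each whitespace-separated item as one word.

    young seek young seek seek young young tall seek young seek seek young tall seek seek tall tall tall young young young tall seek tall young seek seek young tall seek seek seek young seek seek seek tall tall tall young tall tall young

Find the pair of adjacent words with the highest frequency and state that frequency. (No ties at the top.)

Bigram frequencies (highest first):
  seek seek: 8
  seek young: 6
  young seek: 5
  young tall: 5
  tall tall: 5
  tall seek: 4
  … (3 more, each ≤ 4)

"seek seek", 8 times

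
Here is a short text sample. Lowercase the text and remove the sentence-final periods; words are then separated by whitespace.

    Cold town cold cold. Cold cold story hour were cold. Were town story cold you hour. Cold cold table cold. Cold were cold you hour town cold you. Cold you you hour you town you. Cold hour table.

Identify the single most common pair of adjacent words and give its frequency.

"cold cold", 5 times

Bigram frequencies (highest first):
  cold cold: 5
  cold you: 4
  you hour: 3
  town cold: 2
  were cold: 2
  cold were: 2
  … (18 more, each ≤ 2)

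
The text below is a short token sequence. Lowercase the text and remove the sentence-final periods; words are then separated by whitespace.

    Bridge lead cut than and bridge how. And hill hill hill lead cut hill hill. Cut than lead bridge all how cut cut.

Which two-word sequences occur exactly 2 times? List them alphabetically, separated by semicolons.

cut than; lead cut

Bigram counts meeting the condition (exactly 2 times):
  cut than: 2
  lead cut: 2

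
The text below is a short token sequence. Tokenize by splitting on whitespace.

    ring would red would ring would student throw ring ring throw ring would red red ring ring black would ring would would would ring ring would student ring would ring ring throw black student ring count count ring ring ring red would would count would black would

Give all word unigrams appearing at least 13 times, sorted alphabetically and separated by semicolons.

Unigram counts meeting the condition (at least 13 times):
  ring: 17
  would: 14

ring; would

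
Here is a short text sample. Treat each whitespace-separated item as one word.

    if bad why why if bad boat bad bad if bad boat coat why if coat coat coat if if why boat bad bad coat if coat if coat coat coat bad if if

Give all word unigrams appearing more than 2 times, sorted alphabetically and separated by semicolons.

Unigram counts meeting the condition (more than 2 times):
  bad: 8
  boat: 3
  coat: 9
  if: 10
  why: 4

bad; boat; coat; if; why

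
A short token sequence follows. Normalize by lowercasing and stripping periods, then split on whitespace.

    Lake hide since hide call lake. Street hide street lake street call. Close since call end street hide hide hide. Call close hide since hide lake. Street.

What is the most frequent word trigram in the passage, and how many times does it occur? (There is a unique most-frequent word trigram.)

"hide since hide", 2 times

Trigram frequencies (highest first):
  hide since hide: 2
  lake hide since: 1
  since hide call: 1
  hide call lake: 1
  call lake street: 1
  lake street hide: 1
  … (18 more, each ≤ 1)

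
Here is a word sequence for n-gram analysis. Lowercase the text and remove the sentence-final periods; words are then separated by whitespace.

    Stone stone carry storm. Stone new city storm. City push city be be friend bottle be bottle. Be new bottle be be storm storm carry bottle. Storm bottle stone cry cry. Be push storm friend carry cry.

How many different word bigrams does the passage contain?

33

37 tokens → 36 bigram windows in total.
Repeated bigrams (each contributes count−1 duplicates):
  bottle be: 3
  be be: 2
3 duplicate windows → 36 − 3 = 33 distinct.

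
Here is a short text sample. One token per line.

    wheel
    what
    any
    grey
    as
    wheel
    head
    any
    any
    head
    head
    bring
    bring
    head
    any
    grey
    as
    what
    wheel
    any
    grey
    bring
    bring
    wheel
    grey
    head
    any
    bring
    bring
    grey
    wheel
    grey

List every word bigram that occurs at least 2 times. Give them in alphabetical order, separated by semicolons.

any grey; bring bring; grey as; head any; wheel grey

Bigram counts meeting the condition (at least 2 times):
  any grey: 3
  bring bring: 3
  grey as: 2
  head any: 3
  wheel grey: 2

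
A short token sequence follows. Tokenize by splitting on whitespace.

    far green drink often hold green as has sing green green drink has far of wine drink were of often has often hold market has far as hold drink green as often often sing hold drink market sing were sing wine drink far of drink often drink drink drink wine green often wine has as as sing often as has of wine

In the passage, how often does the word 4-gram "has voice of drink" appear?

0

Scanning the 59 overlapping 4-gram windows for "has voice of drink":
  (none found)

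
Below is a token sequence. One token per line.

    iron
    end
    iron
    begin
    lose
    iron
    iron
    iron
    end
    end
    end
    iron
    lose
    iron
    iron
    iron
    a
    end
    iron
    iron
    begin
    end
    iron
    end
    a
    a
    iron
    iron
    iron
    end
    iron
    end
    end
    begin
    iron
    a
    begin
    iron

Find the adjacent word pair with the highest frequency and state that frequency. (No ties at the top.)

Bigram frequencies (highest first):
  iron iron: 7
  iron end: 5
  end iron: 5
  end end: 3
  iron begin: 2
  lose iron: 2
  … (11 more, each ≤ 2)

"iron iron", 7 times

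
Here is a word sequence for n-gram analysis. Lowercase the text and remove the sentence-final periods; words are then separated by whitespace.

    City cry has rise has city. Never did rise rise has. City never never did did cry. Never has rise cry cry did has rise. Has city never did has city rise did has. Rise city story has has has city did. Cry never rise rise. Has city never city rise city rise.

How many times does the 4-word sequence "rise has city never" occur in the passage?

4

Scanning the 50 overlapping 4-gram windows for "rise has city never":
  position 4–7: rise has city never
  position 10–13: rise has city never
  position 25–28: rise has city never
  position 46–49: rise has city never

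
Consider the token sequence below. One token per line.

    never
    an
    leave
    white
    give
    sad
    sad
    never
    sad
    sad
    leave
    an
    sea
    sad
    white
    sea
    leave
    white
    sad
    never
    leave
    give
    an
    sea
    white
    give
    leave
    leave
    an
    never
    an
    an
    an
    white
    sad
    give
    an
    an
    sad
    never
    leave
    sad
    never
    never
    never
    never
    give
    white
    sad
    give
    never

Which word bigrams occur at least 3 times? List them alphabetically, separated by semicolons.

Bigram counts meeting the condition (at least 3 times):
  an an: 3
  never never: 3
  sad never: 4
  white sad: 3

an an; never never; sad never; white sad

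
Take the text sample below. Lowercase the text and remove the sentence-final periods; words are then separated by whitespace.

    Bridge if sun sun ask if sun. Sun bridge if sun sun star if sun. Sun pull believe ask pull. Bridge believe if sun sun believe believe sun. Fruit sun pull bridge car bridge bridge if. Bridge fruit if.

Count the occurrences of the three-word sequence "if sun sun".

Scanning the 37 overlapping trigram windows for "if sun sun":
  position 2–4: if sun sun
  position 6–8: if sun sun
  position 10–12: if sun sun
  position 14–16: if sun sun
  position 23–25: if sun sun

5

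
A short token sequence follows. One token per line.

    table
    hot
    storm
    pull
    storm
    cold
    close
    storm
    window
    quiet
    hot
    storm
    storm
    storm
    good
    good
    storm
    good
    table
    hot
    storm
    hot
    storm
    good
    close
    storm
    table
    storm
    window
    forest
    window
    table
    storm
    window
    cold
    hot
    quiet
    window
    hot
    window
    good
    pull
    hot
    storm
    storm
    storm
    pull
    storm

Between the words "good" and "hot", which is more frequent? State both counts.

"hot" (7 vs 5)

"good": 5 occurrences
"hot": 7 occurrences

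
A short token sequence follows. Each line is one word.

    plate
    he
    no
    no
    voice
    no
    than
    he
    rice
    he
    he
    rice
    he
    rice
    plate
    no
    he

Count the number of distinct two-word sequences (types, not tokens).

13

17 tokens → 16 bigram windows in total.
Repeated bigrams (each contributes count−1 duplicates):
  he rice: 3
  rice he: 2
3 duplicate windows → 16 − 3 = 13 distinct.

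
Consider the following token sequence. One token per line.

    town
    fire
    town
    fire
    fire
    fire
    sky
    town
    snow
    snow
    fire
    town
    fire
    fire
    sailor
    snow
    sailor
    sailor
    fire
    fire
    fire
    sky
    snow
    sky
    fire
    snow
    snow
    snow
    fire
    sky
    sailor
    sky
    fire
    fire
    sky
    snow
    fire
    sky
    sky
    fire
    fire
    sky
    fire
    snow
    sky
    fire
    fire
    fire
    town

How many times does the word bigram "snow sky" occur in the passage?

Scanning the 48 overlapping bigram windows for "snow sky":
  position 23–24: snow sky
  position 44–45: snow sky

2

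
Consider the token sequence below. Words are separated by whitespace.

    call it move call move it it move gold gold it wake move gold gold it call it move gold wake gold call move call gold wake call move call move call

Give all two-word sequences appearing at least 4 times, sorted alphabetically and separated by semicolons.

Bigram counts meeting the condition (at least 4 times):
  call move: 4
  move call: 4

call move; move call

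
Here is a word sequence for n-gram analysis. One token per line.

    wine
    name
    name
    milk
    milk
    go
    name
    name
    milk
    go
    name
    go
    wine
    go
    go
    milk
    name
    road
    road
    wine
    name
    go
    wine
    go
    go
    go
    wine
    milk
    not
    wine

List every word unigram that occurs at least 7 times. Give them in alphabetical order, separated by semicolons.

Unigram counts meeting the condition (at least 7 times):
  go: 9
  name: 7

go; name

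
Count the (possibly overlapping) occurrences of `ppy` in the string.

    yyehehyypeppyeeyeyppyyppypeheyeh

3

Sliding a length-3 window over the 32 characters (30 positions):
  position 11–13: ppy
  position 19–21: ppy
  position 23–25: ppy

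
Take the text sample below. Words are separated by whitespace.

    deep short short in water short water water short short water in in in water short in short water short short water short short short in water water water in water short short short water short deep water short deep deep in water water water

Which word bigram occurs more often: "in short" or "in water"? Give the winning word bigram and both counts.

"in short": 1 occurrence
"in water": 5 occurrences

"in water" (5 vs 1)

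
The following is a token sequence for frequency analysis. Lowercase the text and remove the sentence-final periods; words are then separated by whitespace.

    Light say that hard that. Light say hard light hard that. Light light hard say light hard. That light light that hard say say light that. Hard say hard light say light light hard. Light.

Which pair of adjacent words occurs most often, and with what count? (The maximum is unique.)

Bigram frequencies (highest first):
  light hard: 4
  light say: 3
  that hard: 3
  hard that: 3
  that light: 3
  hard light: 3
  … (7 more, each ≤ 3)

"light hard", 4 times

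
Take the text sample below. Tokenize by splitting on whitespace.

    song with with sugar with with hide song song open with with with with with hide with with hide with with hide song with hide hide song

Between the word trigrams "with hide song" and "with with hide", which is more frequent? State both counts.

"with hide song": 2 occurrences
"with with hide": 4 occurrences

"with with hide" (4 vs 2)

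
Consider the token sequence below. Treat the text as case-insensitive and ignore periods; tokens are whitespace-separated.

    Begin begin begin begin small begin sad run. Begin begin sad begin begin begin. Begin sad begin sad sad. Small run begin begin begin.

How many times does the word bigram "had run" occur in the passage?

0

Scanning the 23 overlapping bigram windows for "had run":
  (none found)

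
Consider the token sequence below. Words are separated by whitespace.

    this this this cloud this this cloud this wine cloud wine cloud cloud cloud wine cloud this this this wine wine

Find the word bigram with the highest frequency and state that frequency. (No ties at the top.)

Bigram frequencies (highest first):
  this this: 5
  cloud this: 3
  wine cloud: 3
  this cloud: 2
  this wine: 2
  cloud wine: 2
  … (2 more, each ≤ 2)

"this this", 5 times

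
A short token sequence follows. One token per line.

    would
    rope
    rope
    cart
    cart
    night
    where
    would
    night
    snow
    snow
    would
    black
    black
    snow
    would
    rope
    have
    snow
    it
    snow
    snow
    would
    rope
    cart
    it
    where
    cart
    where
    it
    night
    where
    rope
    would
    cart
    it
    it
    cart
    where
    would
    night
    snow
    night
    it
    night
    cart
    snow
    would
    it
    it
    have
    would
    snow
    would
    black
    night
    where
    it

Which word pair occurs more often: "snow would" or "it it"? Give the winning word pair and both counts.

"snow would" (5 vs 2)

"snow would": 5 occurrences
"it it": 2 occurrences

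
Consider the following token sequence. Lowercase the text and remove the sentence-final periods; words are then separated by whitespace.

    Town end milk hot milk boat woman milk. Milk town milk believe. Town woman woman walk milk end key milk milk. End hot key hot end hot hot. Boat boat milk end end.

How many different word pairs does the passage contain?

33 tokens → 32 bigram windows in total.
Repeated bigrams (each contributes count−1 duplicates):
  milk end: 3
  end hot: 2
  milk milk: 2
4 duplicate windows → 32 − 4 = 28 distinct.

28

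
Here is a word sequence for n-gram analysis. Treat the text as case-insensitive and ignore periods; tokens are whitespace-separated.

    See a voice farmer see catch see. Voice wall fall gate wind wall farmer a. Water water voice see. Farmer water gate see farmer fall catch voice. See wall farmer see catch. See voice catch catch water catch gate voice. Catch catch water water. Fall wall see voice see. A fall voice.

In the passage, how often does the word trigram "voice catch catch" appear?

Scanning the 50 overlapping trigram windows for "voice catch catch":
  position 34–36: voice catch catch
  position 40–42: voice catch catch

2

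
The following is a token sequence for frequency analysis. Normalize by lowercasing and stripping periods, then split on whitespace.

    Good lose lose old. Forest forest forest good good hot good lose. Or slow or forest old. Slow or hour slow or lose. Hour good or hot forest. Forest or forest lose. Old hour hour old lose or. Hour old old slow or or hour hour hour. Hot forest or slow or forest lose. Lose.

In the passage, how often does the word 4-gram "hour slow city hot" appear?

0

Scanning the 52 overlapping 4-gram windows for "hour slow city hot":
  (none found)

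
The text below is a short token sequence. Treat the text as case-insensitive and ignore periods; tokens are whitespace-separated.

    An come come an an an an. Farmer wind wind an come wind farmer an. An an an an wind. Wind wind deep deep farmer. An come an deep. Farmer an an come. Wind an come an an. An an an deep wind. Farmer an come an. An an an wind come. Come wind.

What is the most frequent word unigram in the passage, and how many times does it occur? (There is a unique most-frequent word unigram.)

"an", 26 times

Unigram frequencies (highest first):
  an: 26
  wind: 10
  come: 9
  farmer: 5
  deep: 4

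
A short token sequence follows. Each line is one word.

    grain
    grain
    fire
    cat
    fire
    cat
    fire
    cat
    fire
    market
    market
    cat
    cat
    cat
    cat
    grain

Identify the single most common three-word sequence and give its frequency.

Trigram frequencies (highest first):
  fire cat fire: 3
  cat fire cat: 2
  cat cat cat: 2
  grain grain fire: 1
  grain fire cat: 1
  cat fire market: 1
  … (4 more, each ≤ 1)

"fire cat fire", 3 times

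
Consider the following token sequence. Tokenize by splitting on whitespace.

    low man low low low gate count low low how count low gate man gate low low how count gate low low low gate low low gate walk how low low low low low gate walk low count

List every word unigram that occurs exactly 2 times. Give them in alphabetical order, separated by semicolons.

man; walk

Unigram counts meeting the condition (exactly 2 times):
  man: 2
  walk: 2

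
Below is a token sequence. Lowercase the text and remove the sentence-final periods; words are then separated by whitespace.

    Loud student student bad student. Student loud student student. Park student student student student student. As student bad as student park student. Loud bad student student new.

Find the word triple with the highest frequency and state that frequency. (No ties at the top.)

"student student student", 3 times

Trigram frequencies (highest first):
  student student student: 3
  loud student student: 2
  bad student student: 2
  student park student: 2
  student student bad: 1
  student bad student: 1
  … (14 more, each ≤ 1)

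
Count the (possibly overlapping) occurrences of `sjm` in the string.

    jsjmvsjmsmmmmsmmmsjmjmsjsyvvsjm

Sliding a length-3 window over the 31 characters (29 positions):
  position 2–4: sjm
  position 6–8: sjm
  position 18–20: sjm
  position 29–31: sjm

4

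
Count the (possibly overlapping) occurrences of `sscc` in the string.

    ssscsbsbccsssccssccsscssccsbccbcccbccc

Sliding a length-4 window over the 38 characters (35 positions):
  position 12–15: sscc
  position 16–19: sscc
  position 23–26: sscc

3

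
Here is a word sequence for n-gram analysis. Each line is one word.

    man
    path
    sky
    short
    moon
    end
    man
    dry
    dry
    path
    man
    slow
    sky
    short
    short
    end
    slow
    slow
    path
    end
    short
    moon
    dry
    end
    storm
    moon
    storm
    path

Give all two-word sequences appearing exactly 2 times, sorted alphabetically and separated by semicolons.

Bigram counts meeting the condition (exactly 2 times):
  short moon: 2
  sky short: 2

short moon; sky short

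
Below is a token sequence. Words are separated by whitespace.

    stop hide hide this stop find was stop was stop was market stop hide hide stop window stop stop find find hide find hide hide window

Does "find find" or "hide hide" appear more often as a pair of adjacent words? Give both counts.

"find find": 1 occurrence
"hide hide": 3 occurrences

"hide hide" (3 vs 1)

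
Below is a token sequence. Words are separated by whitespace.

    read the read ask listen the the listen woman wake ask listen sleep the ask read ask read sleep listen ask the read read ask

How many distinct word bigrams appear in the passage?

19

25 tokens → 24 bigram windows in total.
Repeated bigrams (each contributes count−1 duplicates):
  read ask: 3
  ask listen: 2
  ask read: 2
  the read: 2
5 duplicate windows → 24 − 5 = 19 distinct.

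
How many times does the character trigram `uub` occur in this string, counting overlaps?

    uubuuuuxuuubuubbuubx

Sliding a length-3 window over the 20 characters (18 positions):
  position 1–3: uub
  position 10–12: uub
  position 13–15: uub
  position 17–19: uub

4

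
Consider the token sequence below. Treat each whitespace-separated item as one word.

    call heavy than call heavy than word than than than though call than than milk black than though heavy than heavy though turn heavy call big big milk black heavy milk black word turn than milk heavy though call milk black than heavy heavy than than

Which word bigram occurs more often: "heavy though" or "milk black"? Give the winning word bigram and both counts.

"heavy though": 2 occurrences
"milk black": 4 occurrences

"milk black" (4 vs 2)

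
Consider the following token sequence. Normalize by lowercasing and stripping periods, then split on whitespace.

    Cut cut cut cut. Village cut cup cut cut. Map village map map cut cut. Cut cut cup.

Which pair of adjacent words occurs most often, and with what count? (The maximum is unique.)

Bigram frequencies (highest first):
  cut cut: 7
  cut cup: 2
  cut village: 1
  village cut: 1
  cup cut: 1
  cut map: 1
  … (4 more, each ≤ 1)

"cut cut", 7 times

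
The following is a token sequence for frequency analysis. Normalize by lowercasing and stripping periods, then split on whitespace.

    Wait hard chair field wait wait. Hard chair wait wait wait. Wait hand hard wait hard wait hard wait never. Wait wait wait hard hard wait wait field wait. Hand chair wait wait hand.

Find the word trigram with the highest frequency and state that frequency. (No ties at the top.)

Trigram frequencies (highest first):
  wait wait wait: 3
  wait hard chair: 2
  wait wait hard: 2
  chair wait wait: 2
  wait wait hand: 2
  hard wait hard: 2
  … (18 more, each ≤ 2)

"wait wait wait", 3 times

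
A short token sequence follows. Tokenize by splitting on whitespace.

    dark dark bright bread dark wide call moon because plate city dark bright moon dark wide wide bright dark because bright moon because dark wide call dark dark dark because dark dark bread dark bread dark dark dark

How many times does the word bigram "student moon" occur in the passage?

Scanning the 37 overlapping bigram windows for "student moon":
  (none found)

0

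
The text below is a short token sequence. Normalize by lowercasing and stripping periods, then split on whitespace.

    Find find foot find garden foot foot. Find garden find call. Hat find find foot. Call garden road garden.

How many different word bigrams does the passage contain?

19 tokens → 18 bigram windows in total.
Repeated bigrams (each contributes count−1 duplicates):
  find find: 2
  find foot: 2
  find garden: 2
  foot find: 2
4 duplicate windows → 18 − 4 = 14 distinct.

14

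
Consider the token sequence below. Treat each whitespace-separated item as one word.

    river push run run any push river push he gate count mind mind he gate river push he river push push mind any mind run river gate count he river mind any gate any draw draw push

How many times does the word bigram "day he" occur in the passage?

0

Scanning the 36 overlapping bigram windows for "day he":
  (none found)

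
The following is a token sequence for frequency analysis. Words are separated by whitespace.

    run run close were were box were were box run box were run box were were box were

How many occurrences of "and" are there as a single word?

0

Scanning the 18 tokens for "and":
  (none found)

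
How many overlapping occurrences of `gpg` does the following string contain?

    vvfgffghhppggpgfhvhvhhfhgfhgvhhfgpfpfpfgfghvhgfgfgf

Sliding a length-3 window over the 51 characters (49 positions):
  position 13–15: gpg

1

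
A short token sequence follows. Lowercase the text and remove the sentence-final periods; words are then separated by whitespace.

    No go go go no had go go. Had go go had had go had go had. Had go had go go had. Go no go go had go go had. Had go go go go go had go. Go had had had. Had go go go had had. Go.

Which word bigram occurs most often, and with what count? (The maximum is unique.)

"go go", 14 times

Bigram frequencies (highest first):
  go go: 14
  had go: 12
  go had: 11
  had had: 7
  no go: 2
  go no: 2
  … (1 more, each ≤ 1)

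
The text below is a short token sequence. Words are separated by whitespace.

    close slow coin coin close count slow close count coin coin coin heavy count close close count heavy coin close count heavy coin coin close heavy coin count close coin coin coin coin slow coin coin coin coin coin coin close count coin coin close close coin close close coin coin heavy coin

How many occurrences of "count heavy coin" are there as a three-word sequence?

2

Scanning the 51 overlapping trigram windows for "count heavy coin":
  position 17–19: count heavy coin
  position 21–23: count heavy coin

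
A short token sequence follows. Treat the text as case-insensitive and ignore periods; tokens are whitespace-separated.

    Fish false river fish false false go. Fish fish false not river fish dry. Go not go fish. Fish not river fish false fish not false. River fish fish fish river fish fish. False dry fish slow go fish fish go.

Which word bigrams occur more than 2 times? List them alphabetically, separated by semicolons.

Bigram counts meeting the condition (more than 2 times):
  fish false: 5
  fish fish: 6
  go fish: 3
  river fish: 5

fish false; fish fish; go fish; river fish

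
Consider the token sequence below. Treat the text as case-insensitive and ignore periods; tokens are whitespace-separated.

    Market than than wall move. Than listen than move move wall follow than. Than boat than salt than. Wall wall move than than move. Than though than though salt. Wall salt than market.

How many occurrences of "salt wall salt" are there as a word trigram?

Scanning the 31 overlapping trigram windows for "salt wall salt":
  position 29–31: salt wall salt

1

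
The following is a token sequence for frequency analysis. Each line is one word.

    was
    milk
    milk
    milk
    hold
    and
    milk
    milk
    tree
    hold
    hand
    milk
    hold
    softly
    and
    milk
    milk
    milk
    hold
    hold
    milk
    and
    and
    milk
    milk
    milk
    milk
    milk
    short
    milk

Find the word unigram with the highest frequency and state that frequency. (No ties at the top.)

"milk", 16 times

Unigram frequencies (highest first):
  milk: 16
  hold: 5
  and: 4
  was: 1
  tree: 1
  hand: 1
  … (2 more, each ≤ 1)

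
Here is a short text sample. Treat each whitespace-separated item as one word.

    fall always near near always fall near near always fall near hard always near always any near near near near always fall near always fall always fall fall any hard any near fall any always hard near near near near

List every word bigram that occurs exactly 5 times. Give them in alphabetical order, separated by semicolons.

Bigram counts meeting the condition (exactly 5 times):
  always fall: 5
  near always: 5

always fall; near always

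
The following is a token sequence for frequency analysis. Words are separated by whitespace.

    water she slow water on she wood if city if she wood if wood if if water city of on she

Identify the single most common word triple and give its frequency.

"she wood if", 2 times

Trigram frequencies (highest first):
  she wood if: 2
  water she slow: 1
  she slow water: 1
  slow water on: 1
  water on she: 1
  on she wood: 1
  … (12 more, each ≤ 1)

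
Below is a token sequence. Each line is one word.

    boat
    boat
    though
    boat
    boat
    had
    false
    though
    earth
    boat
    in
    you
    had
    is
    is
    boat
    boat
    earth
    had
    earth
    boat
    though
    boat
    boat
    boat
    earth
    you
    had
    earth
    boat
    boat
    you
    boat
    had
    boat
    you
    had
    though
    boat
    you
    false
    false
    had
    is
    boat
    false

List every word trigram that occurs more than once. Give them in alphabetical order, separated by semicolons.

boat boat earth; boat though boat; had earth boat; though boat boat

Trigram counts meeting the condition (more than once):
  boat boat earth: 2
  boat though boat: 2
  had earth boat: 2
  though boat boat: 2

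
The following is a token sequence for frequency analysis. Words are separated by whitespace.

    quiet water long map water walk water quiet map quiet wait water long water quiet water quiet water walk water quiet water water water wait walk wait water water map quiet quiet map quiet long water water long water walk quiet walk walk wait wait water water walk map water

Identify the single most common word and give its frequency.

"water", 19 times

Unigram frequencies (highest first):
  water: 19
  quiet: 10
  walk: 7
  map: 5
  wait: 5
  long: 4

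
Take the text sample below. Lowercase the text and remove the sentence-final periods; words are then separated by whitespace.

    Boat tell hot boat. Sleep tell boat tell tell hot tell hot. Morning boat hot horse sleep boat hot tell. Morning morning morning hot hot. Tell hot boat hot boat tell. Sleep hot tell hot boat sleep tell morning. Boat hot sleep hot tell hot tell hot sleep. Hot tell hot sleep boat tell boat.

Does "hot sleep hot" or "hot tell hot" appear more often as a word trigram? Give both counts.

"hot sleep hot": 2 occurrences
"hot tell hot": 6 occurrences

"hot tell hot" (6 vs 2)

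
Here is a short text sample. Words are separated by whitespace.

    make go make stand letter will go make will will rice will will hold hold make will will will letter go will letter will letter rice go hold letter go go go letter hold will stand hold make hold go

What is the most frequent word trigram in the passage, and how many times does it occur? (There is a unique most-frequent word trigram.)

Trigram frequencies (highest first):
  make will will: 2
  make go make: 1
  go make stand: 1
  make stand letter: 1
  stand letter will: 1
  letter will go: 1
  … (31 more, each ≤ 1)

"make will will", 2 times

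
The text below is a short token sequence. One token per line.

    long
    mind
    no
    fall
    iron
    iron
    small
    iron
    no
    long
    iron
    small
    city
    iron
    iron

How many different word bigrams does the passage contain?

15 tokens → 14 bigram windows in total.
Repeated bigrams (each contributes count−1 duplicates):
  iron iron: 2
  iron small: 2
2 duplicate windows → 14 − 2 = 12 distinct.

12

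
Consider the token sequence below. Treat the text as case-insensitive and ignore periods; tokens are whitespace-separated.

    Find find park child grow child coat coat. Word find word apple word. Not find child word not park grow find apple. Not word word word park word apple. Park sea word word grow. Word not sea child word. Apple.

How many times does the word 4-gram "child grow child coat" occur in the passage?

1

Scanning the 37 overlapping 4-gram windows for "child grow child coat":
  position 4–7: child grow child coat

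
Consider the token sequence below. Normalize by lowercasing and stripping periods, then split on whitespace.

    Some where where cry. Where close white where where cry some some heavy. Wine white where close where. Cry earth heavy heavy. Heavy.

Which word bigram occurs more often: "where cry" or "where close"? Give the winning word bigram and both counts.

"where cry" (3 vs 2)

"where cry": 3 occurrences
"where close": 2 occurrences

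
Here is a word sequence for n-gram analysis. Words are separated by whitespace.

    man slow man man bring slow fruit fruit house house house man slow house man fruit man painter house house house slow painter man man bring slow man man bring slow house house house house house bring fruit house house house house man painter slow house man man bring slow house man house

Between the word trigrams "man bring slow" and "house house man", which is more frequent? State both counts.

"man bring slow": 4 occurrences
"house house man": 2 occurrences

"man bring slow" (4 vs 2)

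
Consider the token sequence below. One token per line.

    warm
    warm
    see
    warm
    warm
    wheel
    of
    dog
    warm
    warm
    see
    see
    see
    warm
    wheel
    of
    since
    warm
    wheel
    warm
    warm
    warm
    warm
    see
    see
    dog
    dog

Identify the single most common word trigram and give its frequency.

Trigram frequencies (highest first):
  warm warm see: 3
  warm wheel of: 2
  warm see see: 2
  warm warm warm: 2
  warm see warm: 1
  see warm warm: 1
  … (14 more, each ≤ 1)

"warm warm see", 3 times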